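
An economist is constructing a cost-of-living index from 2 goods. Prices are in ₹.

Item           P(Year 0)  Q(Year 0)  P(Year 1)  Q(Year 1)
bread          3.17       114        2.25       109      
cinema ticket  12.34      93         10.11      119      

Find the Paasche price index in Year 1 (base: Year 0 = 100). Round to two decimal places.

79.84

Paasche price index uses current-period quantities as weights.
ΣP(Year 1)·Q(Year 1) = 2.25×109 + 10.11×119 = 245.25 + 1203.09 = 1448.34
ΣP(Year 0)·Q(Year 1) = 3.17×109 + 12.34×119 = 345.53 + 1468.46 = 1813.99
Index = 1448.34 / 1813.99 × 100 = 79.8428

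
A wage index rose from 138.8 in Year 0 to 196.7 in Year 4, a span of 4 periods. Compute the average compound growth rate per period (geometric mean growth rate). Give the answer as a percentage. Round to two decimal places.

9.11%

Growth factor = (196.7/138.8)^(1/4) = (1.417147)^(1/4) = 1.091073
Growth rate = 1.091073 − 1 = 0.091073 = 9.1073%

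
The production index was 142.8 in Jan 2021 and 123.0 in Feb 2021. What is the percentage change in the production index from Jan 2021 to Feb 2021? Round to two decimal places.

Change = (123.0 − 142.8) / 142.8 × 100
       = -19.8 / 142.8 × 100 = -13.8655%

-13.87%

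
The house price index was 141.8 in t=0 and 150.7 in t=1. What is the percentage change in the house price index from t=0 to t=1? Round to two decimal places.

6.28%

Change = (150.7 − 141.8) / 141.8 × 100
       = 8.9 / 141.8 × 100 = 6.2764%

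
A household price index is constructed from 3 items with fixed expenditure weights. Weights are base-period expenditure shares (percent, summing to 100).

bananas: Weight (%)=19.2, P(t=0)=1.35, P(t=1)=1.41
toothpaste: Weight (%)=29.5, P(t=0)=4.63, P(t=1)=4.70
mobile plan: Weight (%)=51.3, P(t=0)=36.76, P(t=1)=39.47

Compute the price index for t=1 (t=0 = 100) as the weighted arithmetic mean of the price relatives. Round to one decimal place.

105.1

bananas: 19.2 × (1.41/1.35) = 19.2 × 1.044444 = 20.0533
toothpaste: 29.5 × (4.70/4.63) = 29.5 × 1.015119 = 29.9460
mobile plan: 51.3 × (39.47/36.76) = 51.3 × 1.073721 = 55.0819
Index = Σ wᵢ·(p₁ᵢ/p₀ᵢ) = 20.0533 + 29.9460 + 55.0819 = 105.0812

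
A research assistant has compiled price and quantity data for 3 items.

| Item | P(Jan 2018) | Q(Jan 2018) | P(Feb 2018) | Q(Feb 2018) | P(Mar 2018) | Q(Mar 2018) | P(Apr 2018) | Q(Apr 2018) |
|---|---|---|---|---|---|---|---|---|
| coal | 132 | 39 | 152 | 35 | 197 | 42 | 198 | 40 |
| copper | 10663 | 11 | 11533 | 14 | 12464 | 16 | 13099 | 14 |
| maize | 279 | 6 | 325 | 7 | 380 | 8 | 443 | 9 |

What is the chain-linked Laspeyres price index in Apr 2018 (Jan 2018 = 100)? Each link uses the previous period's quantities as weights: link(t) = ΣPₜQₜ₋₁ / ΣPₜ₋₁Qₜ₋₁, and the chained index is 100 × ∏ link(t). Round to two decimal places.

124.19

Link Jan 2018→Feb 2018:
ΣP(Feb 2018)Q(Jan 2018) = 152×39 + 11533×11 + 325×6 = 5928 + 126863 + 1950 = 134741
ΣP(Jan 2018)Q(Jan 2018) = 132×39 + 10663×11 + 279×6 = 5148 + 117293 + 1674 = 124115
link = 134741/124115 = 1.085614
Link Feb 2018→Mar 2018:
ΣP(Mar 2018)Q(Feb 2018) = 197×35 + 12464×14 + 380×7 = 6895 + 174496 + 2660 = 184051
ΣP(Feb 2018)Q(Feb 2018) = 152×35 + 11533×14 + 325×7 = 5320 + 161462 + 2275 = 169057
link = 184051/169057 = 1.088692
Link Mar 2018→Apr 2018:
ΣP(Apr 2018)Q(Mar 2018) = 198×42 + 13099×16 + 443×8 = 8316 + 209584 + 3544 = 221444
ΣP(Mar 2018)Q(Mar 2018) = 197×42 + 12464×16 + 380×8 = 8274 + 199424 + 3040 = 210738
link = 221444/210738 = 1.050802
Chained index = 100 × 1.085614 × 1.088692 × 1.050802 = 124.1943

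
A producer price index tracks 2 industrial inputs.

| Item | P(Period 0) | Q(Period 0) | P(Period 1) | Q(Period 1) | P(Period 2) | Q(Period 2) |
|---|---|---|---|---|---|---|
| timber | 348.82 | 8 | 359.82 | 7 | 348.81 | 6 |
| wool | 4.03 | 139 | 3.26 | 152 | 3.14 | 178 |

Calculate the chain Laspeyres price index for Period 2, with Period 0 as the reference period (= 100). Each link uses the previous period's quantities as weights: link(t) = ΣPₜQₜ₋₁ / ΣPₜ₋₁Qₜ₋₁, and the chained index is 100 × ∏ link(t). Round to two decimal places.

96.29

Link Period 0→Period 1:
ΣP(Period 1)Q(Period 0) = 359.82×8 + 3.26×139 = 2878.56 + 453.14 = 3331.7
ΣP(Period 0)Q(Period 0) = 348.82×8 + 4.03×139 = 2790.56 + 560.17 = 3350.73
link = 3331.7/3350.73 = 0.994321
Link Period 1→Period 2:
ΣP(Period 2)Q(Period 1) = 348.81×7 + 3.14×152 = 2441.67 + 477.28 = 2918.95
ΣP(Period 1)Q(Period 1) = 359.82×7 + 3.26×152 = 2518.74 + 495.52 = 3014.26
link = 2918.95/3014.26 = 0.968380
Chained index = 100 × 0.994321 × 0.968380 = 96.2881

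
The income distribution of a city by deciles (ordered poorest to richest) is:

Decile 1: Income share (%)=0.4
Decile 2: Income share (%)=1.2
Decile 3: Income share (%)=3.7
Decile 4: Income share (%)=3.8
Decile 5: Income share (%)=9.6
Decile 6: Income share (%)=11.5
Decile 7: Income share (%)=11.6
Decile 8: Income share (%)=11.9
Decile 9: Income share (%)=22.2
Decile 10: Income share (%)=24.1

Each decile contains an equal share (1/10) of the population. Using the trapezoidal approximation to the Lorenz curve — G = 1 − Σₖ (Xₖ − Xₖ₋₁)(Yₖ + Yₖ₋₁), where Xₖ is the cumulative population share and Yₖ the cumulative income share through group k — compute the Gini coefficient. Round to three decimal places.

0.427

Cumulative income shares Yₖ: 0.0040, 0.0160, 0.0530, 0.0910, 0.1870, 0.3020, 0.4180, 0.5370, 0.7590, 1.0000
Σ (Xₖ−Xₖ₋₁)(Yₖ+Yₖ₋₁) = (1/10)(0.0040+0.0000) + (1/10)(0.0160+0.0040) + (1/10)(0.0530+0.0160) + (1/10)(0.0910+0.0530) + (1/10)(0.1870+0.0910) + (1/10)(0.3020+0.1870) + (1/10)(0.4180+0.3020) + (1/10)(0.5370+0.4180) + (1/10)(0.7590+0.5370) + (1/10)(1.0000+0.7590)
  = 0.0004 + 0.0020 + 0.0069 + 0.0144 + 0.0278 + 0.0489 + 0.0720 + 0.0955 + 0.1296 + 0.1759 = 0.5734
G = 1 − 0.5734 = 0.4266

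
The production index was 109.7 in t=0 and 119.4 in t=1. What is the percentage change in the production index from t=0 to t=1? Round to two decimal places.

8.84%

Change = (119.4 − 109.7) / 109.7 × 100
       = 9.7 / 109.7 × 100 = 8.8423%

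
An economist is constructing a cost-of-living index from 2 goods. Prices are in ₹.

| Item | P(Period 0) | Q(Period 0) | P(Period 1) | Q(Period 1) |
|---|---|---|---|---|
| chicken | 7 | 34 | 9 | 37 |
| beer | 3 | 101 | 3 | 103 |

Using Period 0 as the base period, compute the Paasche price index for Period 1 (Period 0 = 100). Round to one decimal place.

Paasche price index uses current-period quantities as weights.
ΣP(Period 1)·Q(Period 1) = 9×37 + 3×103 = 333 + 309 = 642
ΣP(Period 0)·Q(Period 1) = 7×37 + 3×103 = 259 + 309 = 568
Index = 642 / 568 × 100 = 113.0282

113.0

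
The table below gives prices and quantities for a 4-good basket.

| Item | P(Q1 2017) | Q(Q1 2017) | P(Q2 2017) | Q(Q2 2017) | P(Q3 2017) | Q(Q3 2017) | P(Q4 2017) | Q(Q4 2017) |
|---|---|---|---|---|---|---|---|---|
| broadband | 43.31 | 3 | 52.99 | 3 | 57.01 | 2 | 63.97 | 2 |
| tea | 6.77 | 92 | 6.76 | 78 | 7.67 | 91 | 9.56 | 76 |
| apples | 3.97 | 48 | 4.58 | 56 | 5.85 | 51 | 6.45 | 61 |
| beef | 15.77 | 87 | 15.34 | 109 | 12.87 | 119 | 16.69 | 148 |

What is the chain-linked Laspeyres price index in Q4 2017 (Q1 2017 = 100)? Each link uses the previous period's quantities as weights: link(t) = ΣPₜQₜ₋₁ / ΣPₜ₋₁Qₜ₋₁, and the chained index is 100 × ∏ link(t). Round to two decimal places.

120.92

Link Q1 2017→Q2 2017:
ΣP(Q2 2017)Q(Q1 2017) = 52.99×3 + 6.76×92 + 4.58×48 + 15.34×87 = 158.97 + 621.92 + 219.84 + 1334.58 = 2335.31
ΣP(Q1 2017)Q(Q1 2017) = 43.31×3 + 6.77×92 + 3.97×48 + 15.77×87 = 129.93 + 622.84 + 190.56 + 1371.99 = 2315.32
link = 2335.31/2315.32 = 1.008634
Link Q2 2017→Q3 2017:
ΣP(Q3 2017)Q(Q2 2017) = 57.01×3 + 7.67×78 + 5.85×56 + 12.87×109 = 171.03 + 598.26 + 327.6 + 1402.83 = 2499.72
ΣP(Q2 2017)Q(Q2 2017) = 52.99×3 + 6.76×78 + 4.58×56 + 15.34×109 = 158.97 + 527.28 + 256.48 + 1672.06 = 2614.79
link = 2499.72/2614.79 = 0.955993
Link Q3 2017→Q4 2017:
ΣP(Q4 2017)Q(Q3 2017) = 63.97×2 + 9.56×91 + 6.45×51 + 16.69×119 = 127.94 + 869.96 + 328.95 + 1986.11 = 3312.96
ΣP(Q3 2017)Q(Q3 2017) = 57.01×2 + 7.67×91 + 5.85×51 + 12.87×119 = 114.02 + 697.97 + 298.35 + 1531.53 = 2641.87
link = 3312.96/2641.87 = 1.254021
Chained index = 100 × 1.008634 × 0.955993 × 1.254021 = 120.9185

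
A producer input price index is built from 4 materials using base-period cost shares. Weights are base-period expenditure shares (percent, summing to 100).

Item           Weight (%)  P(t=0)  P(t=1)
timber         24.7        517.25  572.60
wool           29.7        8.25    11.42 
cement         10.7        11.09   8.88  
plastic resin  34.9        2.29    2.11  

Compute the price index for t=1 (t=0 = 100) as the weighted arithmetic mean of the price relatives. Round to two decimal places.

109.18

timber: 24.7 × (572.60/517.25) = 24.7 × 1.107008 = 27.3431
wool: 29.7 × (11.42/8.25) = 29.7 × 1.384242 = 41.1120
cement: 10.7 × (8.88/11.09) = 10.7 × 0.800721 = 8.5677
plastic resin: 34.9 × (2.11/2.29) = 34.9 × 0.921397 = 32.1568
Index = Σ wᵢ·(p₁ᵢ/p₀ᵢ) = 27.3431 + 41.1120 + 8.5677 + 32.1568 = 109.1796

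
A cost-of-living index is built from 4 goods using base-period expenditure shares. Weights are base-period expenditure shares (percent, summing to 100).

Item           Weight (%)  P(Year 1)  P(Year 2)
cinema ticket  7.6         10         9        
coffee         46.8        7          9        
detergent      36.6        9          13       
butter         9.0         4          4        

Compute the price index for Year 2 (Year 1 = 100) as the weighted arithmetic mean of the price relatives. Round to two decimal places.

128.88

cinema ticket: 7.6 × (9/10) = 7.6 × 0.900000 = 6.8400
coffee: 46.8 × (9/7) = 46.8 × 1.285714 = 60.1714
detergent: 36.6 × (13/9) = 36.6 × 1.444444 = 52.8667
butter: 9.0 × (4/4) = 9.0 × 1.000000 = 9.0000
Index = Σ wᵢ·(p₁ᵢ/p₀ᵢ) = 6.8400 + 60.1714 + 52.8667 + 9.0000 = 128.8781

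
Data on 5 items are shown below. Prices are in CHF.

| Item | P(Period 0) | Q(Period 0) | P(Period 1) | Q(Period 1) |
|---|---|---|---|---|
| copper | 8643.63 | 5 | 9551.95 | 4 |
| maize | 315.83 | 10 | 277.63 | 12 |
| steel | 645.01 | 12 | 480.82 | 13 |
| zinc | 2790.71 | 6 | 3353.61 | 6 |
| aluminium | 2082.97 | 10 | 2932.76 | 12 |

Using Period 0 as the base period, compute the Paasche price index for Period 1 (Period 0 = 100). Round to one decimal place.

116.5

Paasche price index uses current-period quantities as weights.
ΣP(Period 1)·Q(Period 1) = 9551.95×4 + 277.63×12 + 480.82×13 + 3353.61×6 + 2932.76×12 = 38207.8 + 3331.56 + 6250.66 + 20121.66 + 35193.12 = 103104.8
ΣP(Period 0)·Q(Period 1) = 8643.63×4 + 315.83×12 + 645.01×13 + 2790.71×6 + 2082.97×12 = 34574.52 + 3789.96 + 8385.13 + 16744.26 + 24995.64 = 88489.51
Index = 103104.8 / 88489.51 × 100 = 116.5164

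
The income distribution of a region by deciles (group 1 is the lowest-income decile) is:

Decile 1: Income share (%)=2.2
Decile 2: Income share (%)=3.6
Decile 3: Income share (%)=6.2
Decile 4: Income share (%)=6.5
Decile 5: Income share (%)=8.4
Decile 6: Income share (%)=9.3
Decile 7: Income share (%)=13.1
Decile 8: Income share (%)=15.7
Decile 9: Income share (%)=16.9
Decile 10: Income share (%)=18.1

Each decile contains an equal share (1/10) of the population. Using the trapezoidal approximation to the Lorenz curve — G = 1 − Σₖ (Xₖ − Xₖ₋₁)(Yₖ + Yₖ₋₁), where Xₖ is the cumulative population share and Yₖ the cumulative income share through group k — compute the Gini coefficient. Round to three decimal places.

0.304

Cumulative income shares Yₖ: 0.0220, 0.0580, 0.1200, 0.1850, 0.2690, 0.3620, 0.4930, 0.6500, 0.8190, 1.0000
Σ (Xₖ−Xₖ₋₁)(Yₖ+Yₖ₋₁) = (1/10)(0.0220+0.0000) + (1/10)(0.0580+0.0220) + (1/10)(0.1200+0.0580) + (1/10)(0.1850+0.1200) + (1/10)(0.2690+0.1850) + (1/10)(0.3620+0.2690) + (1/10)(0.4930+0.3620) + (1/10)(0.6500+0.4930) + (1/10)(0.8190+0.6500) + (1/10)(1.0000+0.8190)
  = 0.0022 + 0.0080 + 0.0178 + 0.0305 + 0.0454 + 0.0631 + 0.0855 + 0.1143 + 0.1469 + 0.1819 = 0.6956
G = 1 − 0.6956 = 0.3044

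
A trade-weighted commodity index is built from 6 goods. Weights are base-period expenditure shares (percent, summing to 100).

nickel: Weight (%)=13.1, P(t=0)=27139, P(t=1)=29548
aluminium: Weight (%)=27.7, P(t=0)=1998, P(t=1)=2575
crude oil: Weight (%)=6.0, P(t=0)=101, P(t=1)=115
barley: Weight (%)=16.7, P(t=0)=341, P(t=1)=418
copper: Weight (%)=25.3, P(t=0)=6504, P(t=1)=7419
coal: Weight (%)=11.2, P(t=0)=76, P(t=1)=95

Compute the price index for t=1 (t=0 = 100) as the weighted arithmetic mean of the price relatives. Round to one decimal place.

nickel: 13.1 × (29548/27139) = 13.1 × 1.088765 = 14.2628
aluminium: 27.7 × (2575/1998) = 27.7 × 1.288789 = 35.6994
crude oil: 6.0 × (115/101) = 6.0 × 1.138614 = 6.8317
barley: 16.7 × (418/341) = 16.7 × 1.225806 = 20.4710
copper: 25.3 × (7419/6504) = 25.3 × 1.140683 = 28.8593
coal: 11.2 × (95/76) = 11.2 × 1.250000 = 14.0000
Index = Σ wᵢ·(p₁ᵢ/p₀ᵢ) = 14.2628 + 35.6994 + 6.8317 + 20.4710 + 28.8593 + 14.0000 = 120.1242

120.1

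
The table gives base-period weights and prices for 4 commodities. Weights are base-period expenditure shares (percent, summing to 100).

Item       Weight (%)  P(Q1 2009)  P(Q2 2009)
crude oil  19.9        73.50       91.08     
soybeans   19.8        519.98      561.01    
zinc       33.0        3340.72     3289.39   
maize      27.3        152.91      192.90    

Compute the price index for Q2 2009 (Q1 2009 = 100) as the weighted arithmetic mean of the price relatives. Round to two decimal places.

crude oil: 19.9 × (91.08/73.50) = 19.9 × 1.239184 = 24.6598
soybeans: 19.8 × (561.01/519.98) = 19.8 × 1.078907 = 21.3624
zinc: 33.0 × (3289.39/3340.72) = 33.0 × 0.984635 = 32.4930
maize: 27.3 × (192.90/152.91) = 27.3 × 1.261526 = 34.4397
Index = Σ wᵢ·(p₁ᵢ/p₀ᵢ) = 24.6598 + 21.3624 + 32.4930 + 34.4397 = 112.9547

112.95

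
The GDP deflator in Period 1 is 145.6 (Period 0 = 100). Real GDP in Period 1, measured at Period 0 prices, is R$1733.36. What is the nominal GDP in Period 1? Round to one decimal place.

Nominal = Real × (Index/100) = 1733.36 × (145.6/100)
        = 1733.36 × 1.456 = 2523.7722

2523.8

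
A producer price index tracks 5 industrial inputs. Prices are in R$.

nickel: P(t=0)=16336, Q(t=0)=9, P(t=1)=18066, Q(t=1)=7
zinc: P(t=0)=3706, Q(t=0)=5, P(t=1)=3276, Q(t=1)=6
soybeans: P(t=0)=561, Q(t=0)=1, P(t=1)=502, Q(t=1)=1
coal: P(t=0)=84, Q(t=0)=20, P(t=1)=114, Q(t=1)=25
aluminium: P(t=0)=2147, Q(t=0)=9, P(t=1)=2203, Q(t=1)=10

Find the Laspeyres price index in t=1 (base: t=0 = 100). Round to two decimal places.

Laspeyres price index uses base-period quantities as weights.
ΣP(t=1)·Q(t=0) = 18066×9 + 3276×5 + 502×1 + 114×20 + 2203×9 = 162594 + 16380 + 502 + 2280 + 19827 = 201583
ΣP(t=0)·Q(t=0) = 16336×9 + 3706×5 + 561×1 + 84×20 + 2147×9 = 147024 + 18530 + 561 + 1680 + 19323 = 187118
Index = 201583 / 187118 × 100 = 107.7304

107.73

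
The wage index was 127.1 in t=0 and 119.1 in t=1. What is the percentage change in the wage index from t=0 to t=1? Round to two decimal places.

-6.29%

Change = (119.1 − 127.1) / 127.1 × 100
       = -8.0 / 127.1 × 100 = -6.2943%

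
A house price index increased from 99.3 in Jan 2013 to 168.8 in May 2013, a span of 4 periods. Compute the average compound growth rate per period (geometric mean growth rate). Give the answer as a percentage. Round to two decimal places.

14.18%

Growth factor = (168.8/99.3)^(1/4) = (1.699899)^(1/4) = 1.141841
Growth rate = 1.141841 − 1 = 0.141841 = 14.1841%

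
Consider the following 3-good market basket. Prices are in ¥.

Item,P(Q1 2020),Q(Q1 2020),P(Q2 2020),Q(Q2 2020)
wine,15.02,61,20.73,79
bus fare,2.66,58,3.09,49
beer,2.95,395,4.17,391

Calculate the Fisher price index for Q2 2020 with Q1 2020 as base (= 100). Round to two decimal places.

Laspeyres component (base-period weights):
ΣP(Q2 2020)Q(Q1 2020) = 20.73×61 + 3.09×58 + 4.17×395 = 1264.53 + 179.22 + 1647.15 = 3090.9
ΣP(Q1 2020)Q(Q1 2020) = 15.02×61 + 2.66×58 + 2.95×395 = 916.22 + 154.28 + 1165.25 = 2235.75
L = 3090.9 / 2235.75 × 100 = 138.2489
Paasche component (current-period weights):
ΣP(Q2 2020)Q(Q2 2020) = 20.73×79 + 3.09×49 + 4.17×391 = 1637.67 + 151.41 + 1630.47 = 3419.55
ΣP(Q1 2020)Q(Q2 2020) = 15.02×79 + 2.66×49 + 2.95×391 = 1186.58 + 130.34 + 1153.45 = 2470.37
P = 3419.55 / 2470.37 × 100 = 138.4226
Fisher = √(L × P) = √(138.2489 × 138.4226) = 138.3357

138.34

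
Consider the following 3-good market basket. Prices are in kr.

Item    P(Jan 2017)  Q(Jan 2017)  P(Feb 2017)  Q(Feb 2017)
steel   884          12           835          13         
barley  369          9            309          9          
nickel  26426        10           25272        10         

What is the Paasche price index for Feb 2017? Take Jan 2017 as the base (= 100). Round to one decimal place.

Paasche price index uses current-period quantities as weights.
ΣP(Feb 2017)·Q(Feb 2017) = 835×13 + 309×9 + 25272×10 = 10855 + 2781 + 252720 = 266356
ΣP(Jan 2017)·Q(Feb 2017) = 884×13 + 369×9 + 26426×10 = 11492 + 3321 + 264260 = 279073
Index = 266356 / 279073 × 100 = 95.4431

95.4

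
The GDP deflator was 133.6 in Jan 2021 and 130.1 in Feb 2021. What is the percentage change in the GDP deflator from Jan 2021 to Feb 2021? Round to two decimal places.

-2.62%

Change = (130.1 − 133.6) / 133.6 × 100
       = -3.5 / 133.6 × 100 = -2.6198%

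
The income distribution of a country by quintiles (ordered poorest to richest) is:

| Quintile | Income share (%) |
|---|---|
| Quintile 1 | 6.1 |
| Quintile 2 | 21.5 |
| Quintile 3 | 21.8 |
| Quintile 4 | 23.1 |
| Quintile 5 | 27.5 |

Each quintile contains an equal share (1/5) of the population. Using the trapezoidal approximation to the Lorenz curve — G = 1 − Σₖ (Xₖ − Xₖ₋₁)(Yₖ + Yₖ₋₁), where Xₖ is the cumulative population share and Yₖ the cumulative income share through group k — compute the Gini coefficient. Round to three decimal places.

0.178

Cumulative income shares Yₖ: 0.0610, 0.2760, 0.4940, 0.7250, 1.0000
Σ (Xₖ−Xₖ₋₁)(Yₖ+Yₖ₋₁) = (1/5)(0.0610+0.0000) + (1/5)(0.2760+0.0610) + (1/5)(0.4940+0.2760) + (1/5)(0.7250+0.4940) + (1/5)(1.0000+0.7250)
  = 0.0122 + 0.0674 + 0.1540 + 0.2438 + 0.3450 = 0.8224
G = 1 − 0.8224 = 0.1776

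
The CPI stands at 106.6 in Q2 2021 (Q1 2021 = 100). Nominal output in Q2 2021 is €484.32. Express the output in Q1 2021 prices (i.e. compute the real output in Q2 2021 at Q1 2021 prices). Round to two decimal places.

Real = Nominal ÷ (Index/100) = 484.32 ÷ (106.6/100)
     = 484.32 ÷ 1.066 = 454.3340

454.33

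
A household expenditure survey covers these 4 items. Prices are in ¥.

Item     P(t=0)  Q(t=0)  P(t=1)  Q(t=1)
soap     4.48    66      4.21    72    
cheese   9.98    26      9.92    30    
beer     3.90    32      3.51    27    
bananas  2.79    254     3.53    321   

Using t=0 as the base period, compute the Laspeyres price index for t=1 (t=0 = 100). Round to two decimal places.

111.24

Laspeyres price index uses base-period quantities as weights.
ΣP(t=1)·Q(t=0) = 4.21×66 + 9.92×26 + 3.51×32 + 3.53×254 = 277.86 + 257.92 + 112.32 + 896.62 = 1544.72
ΣP(t=0)·Q(t=0) = 4.48×66 + 9.98×26 + 3.90×32 + 2.79×254 = 295.68 + 259.48 + 124.8 + 708.66 = 1388.62
Index = 1544.72 / 1388.62 × 100 = 111.2414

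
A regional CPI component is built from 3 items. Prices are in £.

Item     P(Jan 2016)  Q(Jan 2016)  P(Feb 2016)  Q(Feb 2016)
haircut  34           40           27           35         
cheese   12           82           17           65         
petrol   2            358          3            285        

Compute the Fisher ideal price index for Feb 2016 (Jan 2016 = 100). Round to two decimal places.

Laspeyres component (base-period weights):
ΣP(Feb 2016)Q(Jan 2016) = 27×40 + 17×82 + 3×358 = 1080 + 1394 + 1074 = 3548
ΣP(Jan 2016)Q(Jan 2016) = 34×40 + 12×82 + 2×358 = 1360 + 984 + 716 = 3060
L = 3548 / 3060 × 100 = 115.9477
Paasche component (current-period weights):
ΣP(Feb 2016)Q(Feb 2016) = 27×35 + 17×65 + 3×285 = 945 + 1105 + 855 = 2905
ΣP(Jan 2016)Q(Feb 2016) = 34×35 + 12×65 + 2×285 = 1190 + 780 + 570 = 2540
P = 2905 / 2540 × 100 = 114.3701
Fisher = √(L × P) = √(115.9477 × 114.3701) = 115.1562

115.16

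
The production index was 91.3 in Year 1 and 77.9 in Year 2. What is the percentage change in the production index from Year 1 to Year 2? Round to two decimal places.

-14.68%

Change = (77.9 − 91.3) / 91.3 × 100
       = -13.4 / 91.3 × 100 = -14.6769%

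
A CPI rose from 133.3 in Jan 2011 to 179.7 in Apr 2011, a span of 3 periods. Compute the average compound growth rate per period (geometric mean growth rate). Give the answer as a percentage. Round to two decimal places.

Growth factor = (179.7/133.3)^(1/3) = (1.348087)^(1/3) = 1.104687
Growth rate = 1.104687 − 1 = 0.104687 = 10.4687%

10.47%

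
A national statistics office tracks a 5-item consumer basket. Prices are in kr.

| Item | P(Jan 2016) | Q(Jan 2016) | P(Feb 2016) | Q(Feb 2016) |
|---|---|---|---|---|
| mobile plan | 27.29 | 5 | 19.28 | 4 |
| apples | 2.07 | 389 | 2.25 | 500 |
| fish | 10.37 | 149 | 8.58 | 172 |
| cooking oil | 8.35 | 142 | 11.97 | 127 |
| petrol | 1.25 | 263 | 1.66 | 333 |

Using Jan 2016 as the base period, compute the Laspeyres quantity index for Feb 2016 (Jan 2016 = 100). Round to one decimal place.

Laspeyres quantity index uses base-period prices as weights.
ΣP(Jan 2016)·Q(Feb 2016) = 27.29×4 + 2.07×500 + 10.37×172 + 8.35×127 + 1.25×333 = 109.16 + 1035 + 1783.64 + 1060.45 + 416.25 = 4404.5
ΣP(Jan 2016)·Q(Jan 2016) = 27.29×5 + 2.07×389 + 10.37×149 + 8.35×142 + 1.25×263 = 136.45 + 805.23 + 1545.13 + 1185.7 + 328.75 = 4001.26
Index = 4404.5 / 4001.26 × 100 = 110.0778

110.1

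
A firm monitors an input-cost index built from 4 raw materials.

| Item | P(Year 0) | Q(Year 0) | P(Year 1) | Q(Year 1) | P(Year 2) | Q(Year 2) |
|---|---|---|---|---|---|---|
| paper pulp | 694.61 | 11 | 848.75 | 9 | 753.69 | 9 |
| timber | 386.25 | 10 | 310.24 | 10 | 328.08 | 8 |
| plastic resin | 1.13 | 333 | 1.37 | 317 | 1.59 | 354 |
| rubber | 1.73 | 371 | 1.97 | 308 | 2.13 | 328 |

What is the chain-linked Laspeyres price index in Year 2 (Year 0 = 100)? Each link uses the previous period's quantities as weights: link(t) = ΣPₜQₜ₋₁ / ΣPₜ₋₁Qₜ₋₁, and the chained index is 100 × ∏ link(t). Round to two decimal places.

103.67

Link Year 0→Year 1:
ΣP(Year 1)Q(Year 0) = 848.75×11 + 310.24×10 + 1.37×333 + 1.97×371 = 9336.25 + 3102.4 + 456.21 + 730.87 = 13625.73
ΣP(Year 0)Q(Year 0) = 694.61×11 + 386.25×10 + 1.13×333 + 1.73×371 = 7640.71 + 3862.5 + 376.29 + 641.83 = 12521.33
link = 13625.73/12521.33 = 1.088201
Link Year 1→Year 2:
ΣP(Year 2)Q(Year 1) = 753.69×9 + 328.08×10 + 1.59×317 + 2.13×308 = 6783.21 + 3280.8 + 504.03 + 656.04 = 11224.08
ΣP(Year 1)Q(Year 1) = 848.75×9 + 310.24×10 + 1.37×317 + 1.97×308 = 7638.75 + 3102.4 + 434.29 + 606.76 = 11782.2
link = 11224.08/11782.2 = 0.952630
Chained index = 100 × 1.088201 × 0.952630 = 103.6654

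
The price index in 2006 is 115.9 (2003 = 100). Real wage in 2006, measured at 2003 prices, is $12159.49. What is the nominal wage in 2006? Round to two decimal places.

14092.85

Nominal = Real × (Index/100) = 12159.49 × (115.9/100)
        = 12159.49 × 1.159 = 14092.8489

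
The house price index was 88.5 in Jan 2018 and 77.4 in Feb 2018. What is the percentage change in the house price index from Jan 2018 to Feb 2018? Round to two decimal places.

Change = (77.4 − 88.5) / 88.5 × 100
       = -11.1 / 88.5 × 100 = -12.5424%

-12.54%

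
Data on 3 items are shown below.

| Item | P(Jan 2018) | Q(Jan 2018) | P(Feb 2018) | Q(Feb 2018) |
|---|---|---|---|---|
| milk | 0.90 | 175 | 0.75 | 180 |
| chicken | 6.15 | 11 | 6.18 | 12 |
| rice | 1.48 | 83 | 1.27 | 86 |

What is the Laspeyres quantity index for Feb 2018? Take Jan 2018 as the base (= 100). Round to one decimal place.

Laspeyres quantity index uses base-period prices as weights.
ΣP(Jan 2018)·Q(Feb 2018) = 0.90×180 + 6.15×12 + 1.48×86 = 162 + 73.8 + 127.28 = 363.08
ΣP(Jan 2018)·Q(Jan 2018) = 0.90×175 + 6.15×11 + 1.48×83 = 157.5 + 67.65 + 122.84 = 347.99
Index = 363.08 / 347.99 × 100 = 104.3363

104.3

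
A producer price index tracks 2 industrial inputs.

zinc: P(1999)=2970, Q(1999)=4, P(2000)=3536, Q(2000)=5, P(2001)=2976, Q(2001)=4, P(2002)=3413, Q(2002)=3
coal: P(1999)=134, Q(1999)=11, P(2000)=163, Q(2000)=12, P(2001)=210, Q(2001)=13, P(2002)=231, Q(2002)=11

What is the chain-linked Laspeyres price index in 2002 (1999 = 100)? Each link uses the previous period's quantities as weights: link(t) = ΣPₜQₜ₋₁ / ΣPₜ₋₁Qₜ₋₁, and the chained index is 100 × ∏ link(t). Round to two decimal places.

120.36

Link 1999→2000:
ΣP(2000)Q(1999) = 3536×4 + 163×11 = 14144 + 1793 = 15937
ΣP(1999)Q(1999) = 2970×4 + 134×11 = 11880 + 1474 = 13354
link = 15937/13354 = 1.193425
Link 2000→2001:
ΣP(2001)Q(2000) = 2976×5 + 210×12 = 14880 + 2520 = 17400
ΣP(2000)Q(2000) = 3536×5 + 163×12 = 17680 + 1956 = 19636
link = 17400/19636 = 0.886128
Link 2001→2002:
ΣP(2002)Q(2001) = 3413×4 + 231×13 = 13652 + 3003 = 16655
ΣP(2001)Q(2001) = 2976×4 + 210×13 = 11904 + 2730 = 14634
link = 16655/14634 = 1.138103
Chained index = 100 × 1.193425 × 0.886128 × 1.138103 = 120.3575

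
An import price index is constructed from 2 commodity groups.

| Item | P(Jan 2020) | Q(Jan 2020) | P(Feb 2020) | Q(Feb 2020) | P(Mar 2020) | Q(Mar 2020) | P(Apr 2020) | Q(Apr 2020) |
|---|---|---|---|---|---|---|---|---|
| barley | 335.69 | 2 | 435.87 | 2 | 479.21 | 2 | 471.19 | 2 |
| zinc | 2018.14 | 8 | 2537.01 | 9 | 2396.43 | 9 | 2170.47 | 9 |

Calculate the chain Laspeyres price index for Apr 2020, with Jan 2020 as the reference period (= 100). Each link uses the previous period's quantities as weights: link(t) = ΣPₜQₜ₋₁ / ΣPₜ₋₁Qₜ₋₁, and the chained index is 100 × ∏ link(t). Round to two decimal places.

Link Jan 2020→Feb 2020:
ΣP(Feb 2020)Q(Jan 2020) = 435.87×2 + 2537.01×8 = 871.74 + 20296.08 = 21167.82
ΣP(Jan 2020)Q(Jan 2020) = 335.69×2 + 2018.14×8 = 671.38 + 16145.12 = 16816.5
link = 21167.82/16816.5 = 1.258753
Link Feb 2020→Mar 2020:
ΣP(Mar 2020)Q(Feb 2020) = 479.21×2 + 2396.43×9 = 958.42 + 21567.87 = 22526.29
ΣP(Feb 2020)Q(Feb 2020) = 435.87×2 + 2537.01×9 = 871.74 + 22833.09 = 23704.83
link = 22526.29/23704.83 = 0.950283
Link Mar 2020→Apr 2020:
ΣP(Apr 2020)Q(Mar 2020) = 471.19×2 + 2170.47×9 = 942.38 + 19534.23 = 20476.61
ΣP(Mar 2020)Q(Mar 2020) = 479.21×2 + 2396.43×9 = 958.42 + 21567.87 = 22526.29
link = 20476.61/22526.29 = 0.909009
Chained index = 100 × 1.258753 × 0.950283 × 0.909009 = 108.7331

108.73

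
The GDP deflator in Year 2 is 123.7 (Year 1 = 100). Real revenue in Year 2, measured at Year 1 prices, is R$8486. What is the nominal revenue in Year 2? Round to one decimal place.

Nominal = Real × (Index/100) = 8486 × (123.7/100)
        = 8486 × 1.237 = 10497.1820

10497.2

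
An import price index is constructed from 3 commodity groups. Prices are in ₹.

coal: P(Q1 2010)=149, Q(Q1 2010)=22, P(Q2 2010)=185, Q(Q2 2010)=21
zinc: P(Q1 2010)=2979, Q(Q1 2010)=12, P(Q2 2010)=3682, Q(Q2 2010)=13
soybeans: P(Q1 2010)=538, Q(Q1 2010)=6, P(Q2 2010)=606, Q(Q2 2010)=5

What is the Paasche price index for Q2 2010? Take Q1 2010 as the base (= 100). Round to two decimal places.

Paasche price index uses current-period quantities as weights.
ΣP(Q2 2010)·Q(Q2 2010) = 185×21 + 3682×13 + 606×5 = 3885 + 47866 + 3030 = 54781
ΣP(Q1 2010)·Q(Q2 2010) = 149×21 + 2979×13 + 538×5 = 3129 + 38727 + 2690 = 44546
Index = 54781 / 44546 × 100 = 122.9762

122.98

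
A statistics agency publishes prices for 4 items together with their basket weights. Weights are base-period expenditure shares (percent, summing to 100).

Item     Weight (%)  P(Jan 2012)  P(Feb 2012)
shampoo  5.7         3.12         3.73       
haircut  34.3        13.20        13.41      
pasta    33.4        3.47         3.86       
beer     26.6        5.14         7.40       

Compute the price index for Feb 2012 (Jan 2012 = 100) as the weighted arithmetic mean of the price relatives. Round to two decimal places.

shampoo: 5.7 × (3.73/3.12) = 5.7 × 1.195513 = 6.8144
haircut: 34.3 × (13.41/13.20) = 34.3 × 1.015909 = 34.8457
pasta: 33.4 × (3.86/3.47) = 33.4 × 1.112392 = 37.1539
beer: 26.6 × (7.40/5.14) = 26.6 × 1.439689 = 38.2957
Index = Σ wᵢ·(p₁ᵢ/p₀ᵢ) = 6.8144 + 34.8457 + 37.1539 + 38.2957 = 117.1097

117.11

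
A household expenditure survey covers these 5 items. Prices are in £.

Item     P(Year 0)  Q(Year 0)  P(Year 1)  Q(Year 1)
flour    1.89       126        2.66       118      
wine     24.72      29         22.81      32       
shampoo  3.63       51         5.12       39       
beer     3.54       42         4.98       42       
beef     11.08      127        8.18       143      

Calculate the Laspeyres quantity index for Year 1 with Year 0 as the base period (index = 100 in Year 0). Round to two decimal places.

Laspeyres quantity index uses base-period prices as weights.
ΣP(Year 0)·Q(Year 1) = 1.89×118 + 24.72×32 + 3.63×39 + 3.54×42 + 11.08×143 = 223.02 + 791.04 + 141.57 + 148.68 + 1584.44 = 2888.75
ΣP(Year 0)·Q(Year 0) = 1.89×126 + 24.72×29 + 3.63×51 + 3.54×42 + 11.08×127 = 238.14 + 716.88 + 185.13 + 148.68 + 1407.16 = 2695.99
Index = 2888.75 / 2695.99 × 100 = 107.1499

107.15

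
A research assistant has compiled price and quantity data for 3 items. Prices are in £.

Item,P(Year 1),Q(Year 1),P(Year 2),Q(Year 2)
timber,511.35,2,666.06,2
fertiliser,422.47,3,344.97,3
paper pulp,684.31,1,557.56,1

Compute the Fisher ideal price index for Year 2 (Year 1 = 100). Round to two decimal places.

Laspeyres component (base-period weights):
ΣP(Year 2)Q(Year 1) = 666.06×2 + 344.97×3 + 557.56×1 = 1332.12 + 1034.91 + 557.56 = 2924.59
ΣP(Year 1)Q(Year 1) = 511.35×2 + 422.47×3 + 684.31×1 = 1022.7 + 1267.41 + 684.31 = 2974.42
L = 2924.59 / 2974.42 × 100 = 98.3247
Paasche component (current-period weights):
ΣP(Year 2)Q(Year 2) = 666.06×2 + 344.97×3 + 557.56×1 = 1332.12 + 1034.91 + 557.56 = 2924.59
ΣP(Year 1)Q(Year 2) = 511.35×2 + 422.47×3 + 684.31×1 = 1022.7 + 1267.41 + 684.31 = 2974.42
P = 2924.59 / 2974.42 × 100 = 98.3247
Fisher = √(L × P) = √(98.3247 × 98.3247) = 98.3247

98.32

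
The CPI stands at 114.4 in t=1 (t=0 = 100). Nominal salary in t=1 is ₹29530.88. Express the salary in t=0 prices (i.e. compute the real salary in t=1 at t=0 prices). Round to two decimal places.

25813.71

Real = Nominal ÷ (Index/100) = 29530.88 ÷ (114.4/100)
     = 29530.88 ÷ 1.144 = 25813.7063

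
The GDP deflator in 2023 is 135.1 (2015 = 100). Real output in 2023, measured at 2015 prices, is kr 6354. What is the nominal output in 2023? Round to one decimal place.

Nominal = Real × (Index/100) = 6354 × (135.1/100)
        = 6354 × 1.351 = 8584.2540

8584.3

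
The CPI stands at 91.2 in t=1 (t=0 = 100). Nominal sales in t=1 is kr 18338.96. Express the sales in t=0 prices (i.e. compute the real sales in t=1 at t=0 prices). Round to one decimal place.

20108.5

Real = Nominal ÷ (Index/100) = 18338.96 ÷ (91.2/100)
     = 18338.96 ÷ 0.912 = 20108.5088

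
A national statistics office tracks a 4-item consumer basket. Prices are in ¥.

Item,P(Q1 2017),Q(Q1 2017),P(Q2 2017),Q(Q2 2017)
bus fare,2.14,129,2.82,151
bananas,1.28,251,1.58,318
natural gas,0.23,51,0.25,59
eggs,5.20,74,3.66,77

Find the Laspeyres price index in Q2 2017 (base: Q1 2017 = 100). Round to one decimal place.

Laspeyres price index uses base-period quantities as weights.
ΣP(Q2 2017)·Q(Q1 2017) = 2.82×129 + 1.58×251 + 0.25×51 + 3.66×74 = 363.78 + 396.58 + 12.75 + 270.84 = 1043.95
ΣP(Q1 2017)·Q(Q1 2017) = 2.14×129 + 1.28×251 + 0.23×51 + 5.20×74 = 276.06 + 321.28 + 11.73 + 384.8 = 993.87
Index = 1043.95 / 993.87 × 100 = 105.0389

105.0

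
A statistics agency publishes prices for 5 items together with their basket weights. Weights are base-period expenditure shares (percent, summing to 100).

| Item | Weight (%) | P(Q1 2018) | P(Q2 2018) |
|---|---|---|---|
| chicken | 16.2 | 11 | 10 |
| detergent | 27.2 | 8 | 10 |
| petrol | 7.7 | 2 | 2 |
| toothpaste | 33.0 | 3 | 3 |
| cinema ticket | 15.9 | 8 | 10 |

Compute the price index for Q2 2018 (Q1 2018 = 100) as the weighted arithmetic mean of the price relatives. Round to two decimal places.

chicken: 16.2 × (10/11) = 16.2 × 0.909091 = 14.7273
detergent: 27.2 × (10/8) = 27.2 × 1.250000 = 34.0000
petrol: 7.7 × (2/2) = 7.7 × 1.000000 = 7.7000
toothpaste: 33.0 × (3/3) = 33.0 × 1.000000 = 33.0000
cinema ticket: 15.9 × (10/8) = 15.9 × 1.250000 = 19.8750
Index = Σ wᵢ·(p₁ᵢ/p₀ᵢ) = 14.7273 + 34.0000 + 7.7000 + 33.0000 + 19.8750 = 109.3023

109.30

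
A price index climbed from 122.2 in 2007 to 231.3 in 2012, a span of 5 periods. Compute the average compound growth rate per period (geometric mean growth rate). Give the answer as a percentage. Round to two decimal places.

Growth factor = (231.3/122.2)^(1/5) = (1.892799)^(1/5) = 1.136111
Growth rate = 1.136111 − 1 = 0.136111 = 13.6111%

13.61%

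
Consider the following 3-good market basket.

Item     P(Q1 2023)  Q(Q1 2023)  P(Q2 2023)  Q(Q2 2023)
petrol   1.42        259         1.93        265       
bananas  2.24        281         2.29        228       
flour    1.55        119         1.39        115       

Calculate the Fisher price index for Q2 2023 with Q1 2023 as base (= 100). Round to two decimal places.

Laspeyres component (base-period weights):
ΣP(Q2 2023)Q(Q1 2023) = 1.93×259 + 2.29×281 + 1.39×119 = 499.87 + 643.49 + 165.41 = 1308.77
ΣP(Q1 2023)Q(Q1 2023) = 1.42×259 + 2.24×281 + 1.55×119 = 367.78 + 629.44 + 184.45 = 1181.67
L = 1308.77 / 1181.67 × 100 = 110.7560
Paasche component (current-period weights):
ΣP(Q2 2023)Q(Q2 2023) = 1.93×265 + 2.29×228 + 1.39×115 = 511.45 + 522.12 + 159.85 = 1193.42
ΣP(Q1 2023)Q(Q2 2023) = 1.42×265 + 2.24×228 + 1.55×115 = 376.3 + 510.72 + 178.25 = 1065.27
P = 1193.42 / 1065.27 × 100 = 112.0298
Fisher = √(L × P) = √(110.7560 × 112.0298) = 111.3911

111.39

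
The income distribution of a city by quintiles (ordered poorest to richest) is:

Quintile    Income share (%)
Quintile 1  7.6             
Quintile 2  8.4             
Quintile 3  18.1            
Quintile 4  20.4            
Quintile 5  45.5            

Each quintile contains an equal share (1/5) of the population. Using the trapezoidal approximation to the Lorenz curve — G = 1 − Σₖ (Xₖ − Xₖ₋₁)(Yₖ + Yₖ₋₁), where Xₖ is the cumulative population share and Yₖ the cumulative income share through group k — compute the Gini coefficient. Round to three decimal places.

0.351

Cumulative income shares Yₖ: 0.0760, 0.1600, 0.3410, 0.5450, 1.0000
Σ (Xₖ−Xₖ₋₁)(Yₖ+Yₖ₋₁) = (1/5)(0.0760+0.0000) + (1/5)(0.1600+0.0760) + (1/5)(0.3410+0.1600) + (1/5)(0.5450+0.3410) + (1/5)(1.0000+0.5450)
  = 0.0152 + 0.0472 + 0.1002 + 0.1772 + 0.3090 = 0.6488
G = 1 − 0.6488 = 0.3512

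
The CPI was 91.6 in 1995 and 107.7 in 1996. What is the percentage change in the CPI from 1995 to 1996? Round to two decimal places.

17.58%

Change = (107.7 − 91.6) / 91.6 × 100
       = 16.1 / 91.6 × 100 = 17.5764%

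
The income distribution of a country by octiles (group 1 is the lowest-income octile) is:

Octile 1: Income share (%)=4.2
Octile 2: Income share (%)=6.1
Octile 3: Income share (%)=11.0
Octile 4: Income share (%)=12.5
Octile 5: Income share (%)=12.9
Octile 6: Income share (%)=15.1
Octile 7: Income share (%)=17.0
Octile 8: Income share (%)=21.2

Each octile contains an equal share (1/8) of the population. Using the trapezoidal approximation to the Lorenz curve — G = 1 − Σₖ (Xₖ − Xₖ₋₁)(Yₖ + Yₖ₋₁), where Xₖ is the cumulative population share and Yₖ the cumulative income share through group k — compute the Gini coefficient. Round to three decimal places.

0.233

Cumulative income shares Yₖ: 0.0420, 0.1030, 0.2130, 0.3380, 0.4670, 0.6180, 0.7880, 1.0000
Σ (Xₖ−Xₖ₋₁)(Yₖ+Yₖ₋₁) = (1/8)(0.0420+0.0000) + (1/8)(0.1030+0.0420) + (1/8)(0.2130+0.1030) + (1/8)(0.3380+0.2130) + (1/8)(0.4670+0.3380) + (1/8)(0.6180+0.4670) + (1/8)(0.7880+0.6180) + (1/8)(1.0000+0.7880)
  = 0.0053 + 0.0181 + 0.0395 + 0.0689 + 0.1006 + 0.1356 + 0.1758 + 0.2235 = 0.7672
G = 1 − 0.7672 = 0.2328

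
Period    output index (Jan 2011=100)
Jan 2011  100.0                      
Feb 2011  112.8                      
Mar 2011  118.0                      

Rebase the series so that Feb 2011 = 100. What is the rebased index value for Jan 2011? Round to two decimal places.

88.65

Rebased(Jan 2011) = 100.0 / 112.8 × 100 = 88.6525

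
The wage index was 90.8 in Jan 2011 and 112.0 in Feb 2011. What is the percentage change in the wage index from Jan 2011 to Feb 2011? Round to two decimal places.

23.35%

Change = (112.0 − 90.8) / 90.8 × 100
       = 21.2 / 90.8 × 100 = 23.3480%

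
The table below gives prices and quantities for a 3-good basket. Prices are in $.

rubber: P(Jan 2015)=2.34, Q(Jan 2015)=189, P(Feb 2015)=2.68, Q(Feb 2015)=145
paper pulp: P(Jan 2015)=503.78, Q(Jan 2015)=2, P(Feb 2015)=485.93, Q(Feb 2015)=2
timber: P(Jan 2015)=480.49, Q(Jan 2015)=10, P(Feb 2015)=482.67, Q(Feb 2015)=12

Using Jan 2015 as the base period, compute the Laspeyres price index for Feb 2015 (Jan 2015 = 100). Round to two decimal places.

Laspeyres price index uses base-period quantities as weights.
ΣP(Feb 2015)·Q(Jan 2015) = 2.68×189 + 485.93×2 + 482.67×10 = 506.52 + 971.86 + 4826.7 = 6305.08
ΣP(Jan 2015)·Q(Jan 2015) = 2.34×189 + 503.78×2 + 480.49×10 = 442.26 + 1007.56 + 4804.9 = 6254.72
Index = 6305.08 / 6254.72 × 100 = 100.8052

100.81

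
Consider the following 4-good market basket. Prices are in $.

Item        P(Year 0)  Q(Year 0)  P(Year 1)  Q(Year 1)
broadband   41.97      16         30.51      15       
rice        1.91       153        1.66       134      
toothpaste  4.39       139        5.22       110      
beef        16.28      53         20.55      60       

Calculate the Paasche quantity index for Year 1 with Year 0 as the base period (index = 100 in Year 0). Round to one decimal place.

97.3

Paasche quantity index uses current-period prices as weights.
ΣP(Year 1)·Q(Year 1) = 30.51×15 + 1.66×134 + 5.22×110 + 20.55×60 = 457.65 + 222.44 + 574.2 + 1233 = 2487.29
ΣP(Year 1)·Q(Year 0) = 30.51×16 + 1.66×153 + 5.22×139 + 20.55×53 = 488.16 + 253.98 + 725.58 + 1089.15 = 2556.87
Index = 2487.29 / 2556.87 × 100 = 97.2787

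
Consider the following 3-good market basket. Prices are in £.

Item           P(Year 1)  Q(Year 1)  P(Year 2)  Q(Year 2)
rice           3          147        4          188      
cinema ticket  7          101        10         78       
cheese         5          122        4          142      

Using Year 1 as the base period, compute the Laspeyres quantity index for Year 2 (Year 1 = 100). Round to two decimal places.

103.53

Laspeyres quantity index uses base-period prices as weights.
ΣP(Year 1)·Q(Year 2) = 3×188 + 7×78 + 5×142 = 564 + 546 + 710 = 1820
ΣP(Year 1)·Q(Year 1) = 3×147 + 7×101 + 5×122 = 441 + 707 + 610 = 1758
Index = 1820 / 1758 × 100 = 103.5267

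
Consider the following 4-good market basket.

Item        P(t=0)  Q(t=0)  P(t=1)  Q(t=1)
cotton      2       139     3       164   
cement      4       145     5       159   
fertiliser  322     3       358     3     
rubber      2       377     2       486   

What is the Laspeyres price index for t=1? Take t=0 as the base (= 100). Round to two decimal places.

115.21

Laspeyres price index uses base-period quantities as weights.
ΣP(t=1)·Q(t=0) = 3×139 + 5×145 + 358×3 + 2×377 = 417 + 725 + 1074 + 754 = 2970
ΣP(t=0)·Q(t=0) = 2×139 + 4×145 + 322×3 + 2×377 = 278 + 580 + 966 + 754 = 2578
Index = 2970 / 2578 × 100 = 115.2056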